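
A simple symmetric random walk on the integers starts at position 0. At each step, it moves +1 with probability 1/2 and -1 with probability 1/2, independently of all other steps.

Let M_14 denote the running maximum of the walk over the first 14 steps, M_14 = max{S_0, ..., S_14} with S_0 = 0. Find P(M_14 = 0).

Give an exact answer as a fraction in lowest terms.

Answer: 429/2048

Derivation:
Let M_14 = max(S_0,...,S_14). Use the reflection principle: for j ≥ 1, #{paths with M_14 ≥ j} = #{S_14 ≥ j} + #{S_14 ≥ j+1}.
P(M_14 ≥ 0) = 1 since S_0 = 0, so #{M_14 ≥ 0} = 16384.
#{M_14 ≥ 1} = #{S_14 ≥ 1} + #{S_14 ≥ 2} = 6476 + 6476 = 12952.
#{M_14 = 0} = 16384 - 12952 = 3432.
P(M_14 = 0) = 3432/16384 = 429/2048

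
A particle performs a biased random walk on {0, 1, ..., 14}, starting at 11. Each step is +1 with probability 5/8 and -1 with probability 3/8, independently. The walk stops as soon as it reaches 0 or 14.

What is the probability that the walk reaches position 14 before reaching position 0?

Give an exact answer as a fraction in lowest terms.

Answer: 3040686125/3049366328

Derivation:
Biased walk: p = 5/8, q = 3/8, r = q/p = 3/5
Gambler's ruin: P(hit 14 before 0 | start at 11) = (1 - r^a)/(1 - r^N)
r^11 = 177147/48828125; r^14 = 4782969/6103515625
P = (1 - 177147/48828125) / (1 - 4782969/6103515625) = 48650978/48828125 / 6098732656/6103515625 = 3040686125/3049366328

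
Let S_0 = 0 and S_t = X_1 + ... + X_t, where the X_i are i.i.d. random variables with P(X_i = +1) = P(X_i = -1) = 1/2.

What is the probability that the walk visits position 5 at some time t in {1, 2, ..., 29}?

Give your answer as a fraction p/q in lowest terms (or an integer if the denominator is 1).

Count via complement. Let g(t,s) = #length-t paths at position s with S_1..S_t all ≠ 5.
g(t,s) = g(t-1,s-1) + g(t-1,s+1) for s ≠ 5; g(t,5) = 0.
t=0: g(0,0)=1
t=1: g(1,-1)=1 g(1,1)=1
t=2: g(2,-2)=1 g(2,0)=2 g(2,2)=1
t=3: g(3,-3)=1 g(3,-1)=3 g(3,1)=3 g(3,3)=1
t=4: g(4,-4)=1 g(4,-2)=4 g(4,0)=6 g(4,2)=4 g(4,4)=1
t=5: g(5,-5)=1 g(5,-3)=5 g(5,-1)=10 g(5,1)=10 g(5,3)=5
t=6: g(6,-6)=1 g(6,-4)=6 g(6,-2)=15 g(6,0)=20 g(6,2)=15 g(6,4)=5
t=7: g(7,-7)=1 g(7,-5)=7 g(7,-3)=21 g(7,-1)=35 g(7,1)=35 g(7,3)=20
t=8: g(8,-8)=1 g(8,-6)=8 g(8,-4)=28 g(8,-2)=56 g(8,0)=70 g(8,2)=55 g(8,4)=20
t=9: g(9,-9)=1 g(9,-7)=9 g(9,-5)=36 g(9,-3)=84 g(9,-1)=126 g(9,1)=125 g(9,3)=75
t=10: g(10,-10)=1 g(10,-8)=10 g(10,-6)=45 g(10,-4)=120 g(10,-2)=210 g(10,0)=251 g(10,2)=200 g(10,4)=75
t=11: g(11,-11)=1 g(11,-9)=11 g(11,-7)=55 g(11,-5)=165 g(11,-3)=330 g(11,-1)=461 g(11,1)=451 g(11,3)=275
t=12: g(12,-12)=1 g(12,-10)=12 g(12,-8)=66 g(12,-6)=220 g(12,-4)=495 g(12,-2)=791 g(12,0)=912 g(12,2)=726 g(12,4)=275
t=13: g(13,-13)=1 g(13,-11)=13 g(13,-9)=78 g(13,-7)=286 g(13,-5)=715 g(13,-3)=1286 g(13,-1)=1703 g(13,1)=1638 g(13,3)=1001
t=14: g(14,-14)=1 g(14,-12)=14 g(14,-10)=91 g(14,-8)=364 g(14,-6)=1001 g(14,-4)=2001 g(14,-2)=2989 g(14,0)=3341 g(14,2)=2639 g(14,4)=1001
t=15: g(15,-15)=1 g(15,-13)=15 g(15,-11)=105 g(15,-9)=455 g(15,-7)=1365 g(15,-5)=3002 g(15,-3)=4990 g(15,-1)=6330 g(15,1)=5980 g(15,3)=3640
t=16: g(16,-16)=1 g(16,-14)=16 g(16,-12)=120 g(16,-10)=560 g(16,-8)=1820 g(16,-6)=4367 g(16,-4)=7992 g(16,-2)=11320 g(16,0)=12310 g(16,2)=9620 g(16,4)=3640
t=17: g(17,-17)=1 g(17,-15)=17 g(17,-13)=136 g(17,-11)=680 g(17,-9)=2380 g(17,-7)=6187 g(17,-5)=12359 g(17,-3)=19312 g(17,-1)=23630 g(17,1)=21930 g(17,3)=13260
t=18: g(18,-18)=1 g(18,-16)=18 g(18,-14)=153 g(18,-12)=816 g(18,-10)=3060 g(18,-8)=8567 g(18,-6)=18546 g(18,-4)=31671 g(18,-2)=42942 g(18,0)=45560 g(18,2)=35190 g(18,4)=13260
t=19: g(19,-19)=1 g(19,-17)=19 g(19,-15)=171 g(19,-13)=969 g(19,-11)=3876 g(19,-9)=11627 g(19,-7)=27113 g(19,-5)=50217 g(19,-3)=74613 g(19,-1)=88502 g(19,1)=80750 g(19,3)=48450
t=20: g(20,-20)=1 g(20,-18)=20 g(20,-16)=190 g(20,-14)=1140 g(20,-12)=4845 g(20,-10)=15503 g(20,-8)=38740 g(20,-6)=77330 g(20,-4)=124830 g(20,-2)=163115 g(20,0)=169252 g(20,2)=129200 g(20,4)=48450
t=21: g(21,-21)=1 g(21,-19)=21 g(21,-17)=210 g(21,-15)=1330 g(21,-13)=5985 g(21,-11)=20348 g(21,-9)=54243 g(21,-7)=116070 g(21,-5)=202160 g(21,-3)=287945 g(21,-1)=332367 g(21,1)=298452 g(21,3)=177650
t=22: g(22,-22)=1 g(22,-20)=22 g(22,-18)=231 g(22,-16)=1540 g(22,-14)=7315 g(22,-12)=26333 g(22,-10)=74591 g(22,-8)=170313 g(22,-6)=318230 g(22,-4)=490105 g(22,-2)=620312 g(22,0)=630819 g(22,2)=476102 g(22,4)=177650
t=23: g(23,-23)=1 g(23,-21)=23 g(23,-19)=253 g(23,-17)=1771 g(23,-15)=8855 g(23,-13)=33648 g(23,-11)=100924 g(23,-9)=244904 g(23,-7)=488543 g(23,-5)=808335 g(23,-3)=1110417 g(23,-1)=1251131 g(23,1)=1106921 g(23,3)=653752
t=24: g(24,-24)=1 g(24,-22)=24 g(24,-20)=276 g(24,-18)=2024 g(24,-16)=10626 g(24,-14)=42503 g(24,-12)=134572 g(24,-10)=345828 g(24,-8)=733447 g(24,-6)=1296878 g(24,-4)=1918752 g(24,-2)=2361548 g(24,0)=2358052 g(24,2)=1760673 g(24,4)=653752
t=25: g(25,-25)=1 g(25,-23)=25 g(25,-21)=300 g(25,-19)=2300 g(25,-17)=12650 g(25,-15)=53129 g(25,-13)=177075 g(25,-11)=480400 g(25,-9)=1079275 g(25,-7)=2030325 g(25,-5)=3215630 g(25,-3)=4280300 g(25,-1)=4719600 g(25,1)=4118725 g(25,3)=2414425
t=26: g(26,-26)=1 g(26,-24)=26 g(26,-22)=325 g(26,-20)=2600 g(26,-18)=14950 g(26,-16)=65779 g(26,-14)=230204 g(26,-12)=657475 g(26,-10)=1559675 g(26,-8)=3109600 g(26,-6)=5245955 g(26,-4)=7495930 g(26,-2)=8999900 g(26,0)=8838325 g(26,2)=6533150 g(26,4)=2414425
t=27: g(27,-27)=1 g(27,-25)=27 g(27,-23)=351 g(27,-21)=2925 g(27,-19)=17550 g(27,-17)=80729 g(27,-15)=295983 g(27,-13)=887679 g(27,-11)=2217150 g(27,-9)=4669275 g(27,-7)=8355555 g(27,-5)=12741885 g(27,-3)=16495830 g(27,-1)=17838225 g(27,1)=15371475 g(27,3)=8947575
t=28: g(28,-28)=1 g(28,-26)=28 g(28,-24)=378 g(28,-22)=3276 g(28,-20)=20475 g(28,-18)=98279 g(28,-16)=376712 g(28,-14)=1183662 g(28,-12)=3104829 g(28,-10)=6886425 g(28,-8)=13024830 g(28,-6)=21097440 g(28,-4)=29237715 g(28,-2)=34334055 g(28,0)=33209700 g(28,2)=24319050 g(28,4)=8947575
t=29: g(29,-29)=1 g(29,-27)=29 g(29,-25)=406 g(29,-23)=3654 g(29,-21)=23751 g(29,-19)=118754 g(29,-17)=474991 g(29,-15)=1560374 g(29,-13)=4288491 g(29,-11)=9991254 g(29,-9)=19911255 g(29,-7)=34122270 g(29,-5)=50335155 g(29,-3)=63571770 g(29,-1)=67543755 g(29,1)=57528750 g(29,3)=33266625
Paths never hitting 5: Σ_s g(29,s) = 342741285
Paths hitting 5: 2^29 - 342741285 = 194129627
P = 194129627/536870912 = 194129627/536870912

Answer: 194129627/536870912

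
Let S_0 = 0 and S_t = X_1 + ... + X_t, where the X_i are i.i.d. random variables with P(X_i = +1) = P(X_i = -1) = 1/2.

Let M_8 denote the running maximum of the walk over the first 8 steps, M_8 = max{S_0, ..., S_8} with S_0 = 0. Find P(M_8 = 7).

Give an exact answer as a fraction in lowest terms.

Answer: 1/256

Derivation:
Let M_8 = max(S_0,...,S_8). Use the reflection principle: for j ≥ 1, #{paths with M_8 ≥ j} = #{S_8 ≥ j} + #{S_8 ≥ j+1}.
By reflection, #{M_8 ≥ 7} = #{S_8 ≥ 7} + #{S_8 ≥ 8} = 1 + 1 = 2.
#{M_8 ≥ 8} = #{S_8 ≥ 8} + #{S_8 ≥ 9} = 1 + 0 = 1.
#{M_8 = 7} = 2 - 1 = 1.
P(M_8 = 7) = 1/256 = 1/256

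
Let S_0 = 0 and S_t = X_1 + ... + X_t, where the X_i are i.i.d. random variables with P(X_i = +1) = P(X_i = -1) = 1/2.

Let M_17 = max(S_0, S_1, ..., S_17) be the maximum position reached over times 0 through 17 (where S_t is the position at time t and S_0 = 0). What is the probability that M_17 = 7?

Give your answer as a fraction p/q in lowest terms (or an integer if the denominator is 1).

Answer: 1547/32768

Derivation:
Let M_17 = max(S_0,...,S_17). Use the reflection principle: for j ≥ 1, #{paths with M_17 ≥ j} = #{S_17 ≥ j} + #{S_17 ≥ j+1}.
By reflection, #{M_17 ≥ 7} = #{S_17 ≥ 7} + #{S_17 ≥ 8} = 9402 + 3214 = 12616.
#{M_17 ≥ 8} = #{S_17 ≥ 8} + #{S_17 ≥ 9} = 3214 + 3214 = 6428.
#{M_17 = 7} = 12616 - 6428 = 6188.
P(M_17 = 7) = 6188/131072 = 1547/32768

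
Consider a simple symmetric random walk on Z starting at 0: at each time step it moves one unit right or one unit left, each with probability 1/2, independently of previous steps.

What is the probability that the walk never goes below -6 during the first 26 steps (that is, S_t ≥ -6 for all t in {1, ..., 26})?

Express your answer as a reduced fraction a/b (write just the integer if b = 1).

Answer: 27895895/33554432

Derivation:
Let f(t,s) = #length-t paths at position s with S_1..S_t all ≥ -6.
f(t,s) = f(t-1,s-1) + f(t-1,s+1) for s ≥ -6; f(t,s) = 0 for s < -6.
t=0: f(0,0)=1
t=1: f(1,-1)=1 f(1,1)=1
t=2: f(2,-2)=1 f(2,0)=2 f(2,2)=1
t=3: f(3,-3)=1 f(3,-1)=3 f(3,1)=3 f(3,3)=1
t=4: f(4,-4)=1 f(4,-2)=4 f(4,0)=6 f(4,2)=4 f(4,4)=1
t=5: f(5,-5)=1 f(5,-3)=5 f(5,-1)=10 f(5,1)=10 f(5,3)=5 f(5,5)=1
t=6: f(6,-6)=1 f(6,-4)=6 f(6,-2)=15 f(6,0)=20 f(6,2)=15 f(6,4)=6 f(6,6)=1
t=7: f(7,-5)=7 f(7,-3)=21 f(7,-1)=35 f(7,1)=35 f(7,3)=21 f(7,5)=7 f(7,7)=1
t=8: f(8,-6)=7 f(8,-4)=28 f(8,-2)=56 f(8,0)=70 f(8,2)=56 f(8,4)=28 f(8,6)=8 f(8,8)=1
t=9: f(9,-5)=35 f(9,-3)=84 f(9,-1)=126 f(9,1)=126 f(9,3)=84 f(9,5)=36 f(9,7)=9 f(9,9)=1
t=10: f(10,-6)=35 f(10,-4)=119 f(10,-2)=210 f(10,0)=252 f(10,2)=210 f(10,4)=120 f(10,6)=45 f(10,8)=10 f(10,10)=1
t=11: f(11,-5)=154 f(11,-3)=329 f(11,-1)=462 f(11,1)=462 f(11,3)=330 f(11,5)=165 f(11,7)=55 f(11,9)=11 f(11,11)=1
t=12: f(12,-6)=154 f(12,-4)=483 f(12,-2)=791 f(12,0)=924 f(12,2)=792 f(12,4)=495 f(12,6)=220 f(12,8)=66 f(12,10)=12 f(12,12)=1
t=13: f(13,-5)=637 f(13,-3)=1274 f(13,-1)=1715 f(13,1)=1716 f(13,3)=1287 f(13,5)=715 f(13,7)=286 f(13,9)=78 f(13,11)=13 f(13,13)=1
t=14: f(14,-6)=637 f(14,-4)=1911 f(14,-2)=2989 f(14,0)=3431 f(14,2)=3003 f(14,4)=2002 f(14,6)=1001 f(14,8)=364 f(14,10)=91 f(14,12)=14 f(14,14)=1
t=15: f(15,-5)=2548 f(15,-3)=4900 f(15,-1)=6420 f(15,1)=6434 f(15,3)=5005 f(15,5)=3003 f(15,7)=1365 f(15,9)=455 f(15,11)=105 f(15,13)=15 f(15,15)=1
t=16: f(16,-6)=2548 f(16,-4)=7448 f(16,-2)=11320 f(16,0)=12854 f(16,2)=11439 f(16,4)=8008 f(16,6)=4368 f(16,8)=1820 f(16,10)=560 f(16,12)=120 f(16,14)=16 f(16,16)=1
t=17: f(17,-5)=9996 f(17,-3)=18768 f(17,-1)=24174 f(17,1)=24293 f(17,3)=19447 f(17,5)=12376 f(17,7)=6188 f(17,9)=2380 f(17,11)=680 f(17,13)=136 f(17,15)=17 f(17,17)=1
t=18: f(18,-6)=9996 f(18,-4)=28764 f(18,-2)=42942 f(18,0)=48467 f(18,2)=43740 f(18,4)=31823 f(18,6)=18564 f(18,8)=8568 f(18,10)=3060 f(18,12)=816 f(18,14)=153 f(18,16)=18 f(18,18)=1
t=19: f(19,-5)=38760 f(19,-3)=71706 f(19,-1)=91409 f(19,1)=92207 f(19,3)=75563 f(19,5)=50387 f(19,7)=27132 f(19,9)=11628 f(19,11)=3876 f(19,13)=969 f(19,15)=171 f(19,17)=19 f(19,19)=1
t=20: f(20,-6)=38760 f(20,-4)=110466 f(20,-2)=163115 f(20,0)=183616 f(20,2)=167770 f(20,4)=125950 f(20,6)=77519 f(20,8)=38760 f(20,10)=15504 f(20,12)=4845 f(20,14)=1140 f(20,16)=190 f(20,18)=20 f(20,20)=1
t=21: f(21,-5)=149226 f(21,-3)=273581 f(21,-1)=346731 f(21,1)=351386 f(21,3)=293720 f(21,5)=203469 f(21,7)=116279 f(21,9)=54264 f(21,11)=20349 f(21,13)=5985 f(21,15)=1330 f(21,17)=210 f(21,19)=21 f(21,21)=1
t=22: f(22,-6)=149226 f(22,-4)=422807 f(22,-2)=620312 f(22,0)=698117 f(22,2)=645106 f(22,4)=497189 f(22,6)=319748 f(22,8)=170543 f(22,10)=74613 f(22,12)=26334 f(22,14)=7315 f(22,16)=1540 f(22,18)=231 f(22,20)=22 f(22,22)=1
t=23: f(23,-5)=572033 f(23,-3)=1043119 f(23,-1)=1318429 f(23,1)=1343223 f(23,3)=1142295 f(23,5)=816937 f(23,7)=490291 f(23,9)=245156 f(23,11)=100947 f(23,13)=33649 f(23,15)=8855 f(23,17)=1771 f(23,19)=253 f(23,21)=23 f(23,23)=1
t=24: f(24,-6)=572033 f(24,-4)=1615152 f(24,-2)=2361548 f(24,0)=2661652 f(24,2)=2485518 f(24,4)=1959232 f(24,6)=1307228 f(24,8)=735447 f(24,10)=346103 f(24,12)=134596 f(24,14)=42504 f(24,16)=10626 f(24,18)=2024 f(24,20)=276 f(24,22)=24 f(24,24)=1
t=25: f(25,-5)=2187185 f(25,-3)=3976700 f(25,-1)=5023200 f(25,1)=5147170 f(25,3)=4444750 f(25,5)=3266460 f(25,7)=2042675 f(25,9)=1081550 f(25,11)=480699 f(25,13)=177100 f(25,15)=53130 f(25,17)=12650 f(25,19)=2300 f(25,21)=300 f(25,23)=25 f(25,25)=1
t=26: f(26,-6)=2187185 f(26,-4)=6163885 f(26,-2)=8999900 f(26,0)=10170370 f(26,2)=9591920 f(26,4)=7711210 f(26,6)=5309135 f(26,8)=3124225 f(26,10)=1562249 f(26,12)=657799 f(26,14)=230230 f(26,16)=65780 f(26,18)=14950 f(26,20)=2600 f(26,22)=325 f(26,24)=26 f(26,26)=1
Σ_s f(26,s) = 55791790
P = 55791790/67108864 = 27895895/33554432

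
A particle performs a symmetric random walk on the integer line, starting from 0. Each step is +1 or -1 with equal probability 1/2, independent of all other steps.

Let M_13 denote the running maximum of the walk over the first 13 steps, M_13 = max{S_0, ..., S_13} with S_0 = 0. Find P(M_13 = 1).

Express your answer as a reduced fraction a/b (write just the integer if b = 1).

Let M_13 = max(S_0,...,S_13). Use the reflection principle: for j ≥ 1, #{paths with M_13 ≥ j} = #{S_13 ≥ j} + #{S_13 ≥ j+1}.
By reflection, #{M_13 ≥ 1} = #{S_13 ≥ 1} + #{S_13 ≥ 2} = 4096 + 2380 = 6476.
#{M_13 ≥ 2} = #{S_13 ≥ 2} + #{S_13 ≥ 3} = 2380 + 2380 = 4760.
#{M_13 = 1} = 6476 - 4760 = 1716.
P(M_13 = 1) = 1716/8192 = 429/2048

Answer: 429/2048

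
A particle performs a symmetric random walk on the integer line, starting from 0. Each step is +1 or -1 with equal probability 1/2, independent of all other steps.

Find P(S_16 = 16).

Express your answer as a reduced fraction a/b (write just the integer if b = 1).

Answer: 1/65536

Derivation:
To reach position 16 after 16 steps: need 16 steps of +1 and 0 of -1.
Favorable paths: C(16,16) = 1
Total paths: 2^16 = 65536
P = 1/65536 = 1/65536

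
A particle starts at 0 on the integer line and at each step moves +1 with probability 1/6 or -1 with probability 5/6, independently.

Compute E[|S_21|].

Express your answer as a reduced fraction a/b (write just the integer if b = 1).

S_21 takes values m ≡ 1 (mod 2) with |m| ≤ 21; P(S_21=m) = C(21,(21+m)/2) · (1/6)^((21+m)/2) · (5/6)^((21-m)/2).
Distribution: P(S=-21)=476837158203125/21936950640377856, P(S=-19)=667572021484375/7312316880125952, P(S=-17)=667572021484375/3656158440062976, P(S=-15)=2536773681640625/10968475320188928, P(S=-13)=507354736328125/2437438960041984, P(S=-11)=345001220703125/2437438960041984, P(S=-9)=69000244140625/914039610015744, P(S=-7)=9857177734375/304679870005248, P(S=-5)=13800048828125/1218719480020992, P(S=-3)=35880126953125/10968475320188928, P(S=-1)=1435205078125/1828079220031488, P(S=1)=287041015625/1828079220031488, P(S=3)=287041015625/10968475320188928, P(S=5)=4416015625/1218719480020992, P(S=7)=126171875/304679870005248, P(S=9)=35328125/914039610015744, P(S=11)=7065625/2437438960041984, P(S=13)=415625/2437438960041984, P(S=15)=83125/10968475320188928, P(S=17)=875/3656158440062976, P(S=19)=35/7312316880125952, P(S=21)=1/21936950640377856
E[|S_21|] = Σ_m |m|·P(S_21=m) = 4265674739848403/304679870005248

Answer: 4265674739848403/304679870005248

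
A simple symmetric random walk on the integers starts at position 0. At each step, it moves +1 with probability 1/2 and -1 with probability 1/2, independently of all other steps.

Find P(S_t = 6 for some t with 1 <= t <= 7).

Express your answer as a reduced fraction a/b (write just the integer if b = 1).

Count via complement. Let g(t,s) = #length-t paths at position s with S_1..S_t all ≠ 6.
g(t,s) = g(t-1,s-1) + g(t-1,s+1) for s ≠ 6; g(t,6) = 0.
t=0: g(0,0)=1
t=1: g(1,-1)=1 g(1,1)=1
t=2: g(2,-2)=1 g(2,0)=2 g(2,2)=1
t=3: g(3,-3)=1 g(3,-1)=3 g(3,1)=3 g(3,3)=1
t=4: g(4,-4)=1 g(4,-2)=4 g(4,0)=6 g(4,2)=4 g(4,4)=1
t=5: g(5,-5)=1 g(5,-3)=5 g(5,-1)=10 g(5,1)=10 g(5,3)=5 g(5,5)=1
t=6: g(6,-6)=1 g(6,-4)=6 g(6,-2)=15 g(6,0)=20 g(6,2)=15 g(6,4)=6
t=7: g(7,-7)=1 g(7,-5)=7 g(7,-3)=21 g(7,-1)=35 g(7,1)=35 g(7,3)=21 g(7,5)=6
Paths never hitting 6: Σ_s g(7,s) = 126
Paths hitting 6: 2^7 - 126 = 2
P = 2/128 = 1/64

Answer: 1/64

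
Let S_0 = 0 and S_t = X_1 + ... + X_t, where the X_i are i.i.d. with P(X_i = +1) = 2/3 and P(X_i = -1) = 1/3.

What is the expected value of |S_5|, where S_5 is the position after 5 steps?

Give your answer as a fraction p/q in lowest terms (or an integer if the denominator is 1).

S_5 takes values m ≡ 1 (mod 2) with |m| ≤ 5; P(S_5=m) = C(5,(5+m)/2) · (2/3)^((5+m)/2) · (1/3)^((5-m)/2).
Distribution: P(S=-5)=1/243, P(S=-3)=10/243, P(S=-1)=40/243, P(S=1)=80/243, P(S=3)=80/243, P(S=5)=32/243
E[|S_5|] = Σ_m |m|·P(S_5=m) = 185/81

Answer: 185/81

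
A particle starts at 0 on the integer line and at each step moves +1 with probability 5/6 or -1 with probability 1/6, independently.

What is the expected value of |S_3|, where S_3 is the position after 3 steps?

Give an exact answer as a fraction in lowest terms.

S_3 takes values m ≡ 1 (mod 2) with |m| ≤ 3; P(S_3=m) = C(3,(3+m)/2) · (5/6)^((3+m)/2) · (1/6)^((3-m)/2).
Distribution: P(S=-3)=1/216, P(S=-1)=5/72, P(S=1)=25/72, P(S=3)=125/216
E[|S_3|] = Σ_m |m|·P(S_3=m) = 13/6

Answer: 13/6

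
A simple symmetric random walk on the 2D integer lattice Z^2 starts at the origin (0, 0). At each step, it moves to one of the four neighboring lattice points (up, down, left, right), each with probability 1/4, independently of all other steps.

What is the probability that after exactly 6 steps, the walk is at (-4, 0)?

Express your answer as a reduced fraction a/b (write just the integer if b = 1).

Answer: 9/1024

Derivation:
Let h be the number of horizontal steps (so 6-h are vertical). To end at (-4,0) need (h-4)/2 right-steps and ((6-h)+0)/2 up-steps.
Sum over h with 4 ≤ h ≤ 6, h ≡ 0 (mod 2), 6-h ≡ 0 (mod 2):
h=4: C(6,4)·C(4,0)·C(2,1) = 15·1·2 = 30
h=6: C(6,6)·C(6,1)·C(0,0) = 1·6·1 = 6
Total favorable: 36
Total paths: 4^6 = 4096
P = 36/4096 = 9/1024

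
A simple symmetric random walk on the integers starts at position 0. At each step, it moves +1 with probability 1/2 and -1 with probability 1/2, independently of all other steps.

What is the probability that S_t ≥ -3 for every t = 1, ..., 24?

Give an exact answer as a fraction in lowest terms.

Let f(t,s) = #length-t paths at position s with S_1..S_t all ≥ -3.
f(t,s) = f(t-1,s-1) + f(t-1,s+1) for s ≥ -3; f(t,s) = 0 for s < -3.
t=0: f(0,0)=1
t=1: f(1,-1)=1 f(1,1)=1
t=2: f(2,-2)=1 f(2,0)=2 f(2,2)=1
t=3: f(3,-3)=1 f(3,-1)=3 f(3,1)=3 f(3,3)=1
t=4: f(4,-2)=4 f(4,0)=6 f(4,2)=4 f(4,4)=1
t=5: f(5,-3)=4 f(5,-1)=10 f(5,1)=10 f(5,3)=5 f(5,5)=1
t=6: f(6,-2)=14 f(6,0)=20 f(6,2)=15 f(6,4)=6 f(6,6)=1
t=7: f(7,-3)=14 f(7,-1)=34 f(7,1)=35 f(7,3)=21 f(7,5)=7 f(7,7)=1
t=8: f(8,-2)=48 f(8,0)=69 f(8,2)=56 f(8,4)=28 f(8,6)=8 f(8,8)=1
t=9: f(9,-3)=48 f(9,-1)=117 f(9,1)=125 f(9,3)=84 f(9,5)=36 f(9,7)=9 f(9,9)=1
t=10: f(10,-2)=165 f(10,0)=242 f(10,2)=209 f(10,4)=120 f(10,6)=45 f(10,8)=10 f(10,10)=1
t=11: f(11,-3)=165 f(11,-1)=407 f(11,1)=451 f(11,3)=329 f(11,5)=165 f(11,7)=55 f(11,9)=11 f(11,11)=1
t=12: f(12,-2)=572 f(12,0)=858 f(12,2)=780 f(12,4)=494 f(12,6)=220 f(12,8)=66 f(12,10)=12 f(12,12)=1
t=13: f(13,-3)=572 f(13,-1)=1430 f(13,1)=1638 f(13,3)=1274 f(13,5)=714 f(13,7)=286 f(13,9)=78 f(13,11)=13 f(13,13)=1
t=14: f(14,-2)=2002 f(14,0)=3068 f(14,2)=2912 f(14,4)=1988 f(14,6)=1000 f(14,8)=364 f(14,10)=91 f(14,12)=14 f(14,14)=1
t=15: f(15,-3)=2002 f(15,-1)=5070 f(15,1)=5980 f(15,3)=4900 f(15,5)=2988 f(15,7)=1364 f(15,9)=455 f(15,11)=105 f(15,13)=15 f(15,15)=1
t=16: f(16,-2)=7072 f(16,0)=11050 f(16,2)=10880 f(16,4)=7888 f(16,6)=4352 f(16,8)=1819 f(16,10)=560 f(16,12)=120 f(16,14)=16 f(16,16)=1
t=17: f(17,-3)=7072 f(17,-1)=18122 f(17,1)=21930 f(17,3)=18768 f(17,5)=12240 f(17,7)=6171 f(17,9)=2379 f(17,11)=680 f(17,13)=136 f(17,15)=17 f(17,17)=1
t=18: f(18,-2)=25194 f(18,0)=40052 f(18,2)=40698 f(18,4)=31008 f(18,6)=18411 f(18,8)=8550 f(18,10)=3059 f(18,12)=816 f(18,14)=153 f(18,16)=18 f(18,18)=1
t=19: f(19,-3)=25194 f(19,-1)=65246 f(19,1)=80750 f(19,3)=71706 f(19,5)=49419 f(19,7)=26961 f(19,9)=11609 f(19,11)=3875 f(19,13)=969 f(19,15)=171 f(19,17)=19 f(19,19)=1
t=20: f(20,-2)=90440 f(20,0)=145996 f(20,2)=152456 f(20,4)=121125 f(20,6)=76380 f(20,8)=38570 f(20,10)=15484 f(20,12)=4844 f(20,14)=1140 f(20,16)=190 f(20,18)=20 f(20,20)=1
t=21: f(21,-3)=90440 f(21,-1)=236436 f(21,1)=298452 f(21,3)=273581 f(21,5)=197505 f(21,7)=114950 f(21,9)=54054 f(21,11)=20328 f(21,13)=5984 f(21,15)=1330 f(21,17)=210 f(21,19)=21 f(21,21)=1
t=22: f(22,-2)=326876 f(22,0)=534888 f(22,2)=572033 f(22,4)=471086 f(22,6)=312455 f(22,8)=169004 f(22,10)=74382 f(22,12)=26312 f(22,14)=7314 f(22,16)=1540 f(22,18)=231 f(22,20)=22 f(22,22)=1
t=23: f(23,-3)=326876 f(23,-1)=861764 f(23,1)=1106921 f(23,3)=1043119 f(23,5)=783541 f(23,7)=481459 f(23,9)=243386 f(23,11)=100694 f(23,13)=33626 f(23,15)=8854 f(23,17)=1771 f(23,19)=253 f(23,21)=23 f(23,23)=1
t=24: f(24,-2)=1188640 f(24,0)=1968685 f(24,2)=2150040 f(24,4)=1826660 f(24,6)=1265000 f(24,8)=724845 f(24,10)=344080 f(24,12)=134320 f(24,14)=42480 f(24,16)=10625 f(24,18)=2024 f(24,20)=276 f(24,22)=24 f(24,24)=1
Σ_s f(24,s) = 9657700
P = 9657700/16777216 = 2414425/4194304

Answer: 2414425/4194304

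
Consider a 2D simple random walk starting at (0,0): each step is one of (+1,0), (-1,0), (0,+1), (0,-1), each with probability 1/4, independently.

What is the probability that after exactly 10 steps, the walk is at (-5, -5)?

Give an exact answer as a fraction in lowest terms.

Let h be the number of horizontal steps (so 10-h are vertical). To end at (-5,-5) need (h-5)/2 right-steps and ((10-h)-5)/2 up-steps.
Sum over h with 5 ≤ h ≤ 5, h ≡ 1 (mod 2), 10-h ≡ 1 (mod 2):
h=5: C(10,5)·C(5,0)·C(5,0) = 252·1·1 = 252
Total favorable: 252
Total paths: 4^10 = 1048576
P = 252/1048576 = 63/262144

Answer: 63/262144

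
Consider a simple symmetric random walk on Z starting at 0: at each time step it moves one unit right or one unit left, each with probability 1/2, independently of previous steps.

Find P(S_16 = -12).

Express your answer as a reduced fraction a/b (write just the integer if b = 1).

To reach position -12 after 16 steps: need 2 steps of +1 and 14 of -1.
Favorable paths: C(16,2) = 120
Total paths: 2^16 = 65536
P = 120/65536 = 15/8192

Answer: 15/8192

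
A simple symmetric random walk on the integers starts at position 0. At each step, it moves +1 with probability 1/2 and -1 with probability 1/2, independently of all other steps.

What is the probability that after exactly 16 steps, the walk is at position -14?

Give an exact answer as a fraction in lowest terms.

To reach position -14 after 16 steps: need 1 step of +1 and 15 of -1.
Favorable paths: C(16,1) = 16
Total paths: 2^16 = 65536
P = 16/65536 = 1/4096

Answer: 1/4096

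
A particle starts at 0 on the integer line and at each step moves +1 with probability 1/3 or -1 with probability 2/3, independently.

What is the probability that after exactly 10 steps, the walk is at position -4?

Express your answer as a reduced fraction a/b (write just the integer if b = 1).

To reach position -4 after 10 steps: need 3 steps of +1 and 7 steps of -1.
Number of such sequences: C(10,3) = 120
Each has probability (1/3)^3 · (2/3)^7 = 128/59049
P = 120 · 128/59049 = 5120/19683

Answer: 5120/19683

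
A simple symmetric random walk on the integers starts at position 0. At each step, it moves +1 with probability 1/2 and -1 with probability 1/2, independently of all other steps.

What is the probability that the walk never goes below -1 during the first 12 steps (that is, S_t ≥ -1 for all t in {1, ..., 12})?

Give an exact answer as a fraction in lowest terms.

Answer: 429/1024

Derivation:
Let f(t,s) = #length-t paths at position s with S_1..S_t all ≥ -1.
f(t,s) = f(t-1,s-1) + f(t-1,s+1) for s ≥ -1; f(t,s) = 0 for s < -1.
t=0: f(0,0)=1
t=1: f(1,-1)=1 f(1,1)=1
t=2: f(2,0)=2 f(2,2)=1
t=3: f(3,-1)=2 f(3,1)=3 f(3,3)=1
t=4: f(4,0)=5 f(4,2)=4 f(4,4)=1
t=5: f(5,-1)=5 f(5,1)=9 f(5,3)=5 f(5,5)=1
t=6: f(6,0)=14 f(6,2)=14 f(6,4)=6 f(6,6)=1
t=7: f(7,-1)=14 f(7,1)=28 f(7,3)=20 f(7,5)=7 f(7,7)=1
t=8: f(8,0)=42 f(8,2)=48 f(8,4)=27 f(8,6)=8 f(8,8)=1
t=9: f(9,-1)=42 f(9,1)=90 f(9,3)=75 f(9,5)=35 f(9,7)=9 f(9,9)=1
t=10: f(10,0)=132 f(10,2)=165 f(10,4)=110 f(10,6)=44 f(10,8)=10 f(10,10)=1
t=11: f(11,-1)=132 f(11,1)=297 f(11,3)=275 f(11,5)=154 f(11,7)=54 f(11,9)=11 f(11,11)=1
t=12: f(12,0)=429 f(12,2)=572 f(12,4)=429 f(12,6)=208 f(12,8)=65 f(12,10)=12 f(12,12)=1
Σ_s f(12,s) = 1716
P = 1716/4096 = 429/1024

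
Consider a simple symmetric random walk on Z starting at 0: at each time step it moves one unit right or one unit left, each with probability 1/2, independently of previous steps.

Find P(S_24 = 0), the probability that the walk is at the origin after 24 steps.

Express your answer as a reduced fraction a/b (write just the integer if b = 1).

Answer: 676039/4194304

Derivation:
To return to 0 after 24 steps: need exactly 12 steps of +1 and 12 of -1.
Favorable paths: C(24,12) = 2704156
Total paths: 2^24 = 16777216
P = 2704156/16777216 = 676039/4194304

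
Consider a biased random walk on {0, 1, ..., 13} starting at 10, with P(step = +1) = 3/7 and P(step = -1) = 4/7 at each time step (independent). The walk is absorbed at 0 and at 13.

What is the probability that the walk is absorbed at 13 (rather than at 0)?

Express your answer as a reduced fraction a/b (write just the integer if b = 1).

Answer: 26717229/65514541

Derivation:
Biased walk: p = 3/7, q = 4/7, r = q/p = 4/3
Gambler's ruin: P(hit 13 before 0 | start at 10) = (1 - r^a)/(1 - r^N)
r^10 = 1048576/59049; r^13 = 67108864/1594323
P = (1 - 1048576/59049) / (1 - 67108864/1594323) = -989527/59049 / -65514541/1594323 = 26717229/65514541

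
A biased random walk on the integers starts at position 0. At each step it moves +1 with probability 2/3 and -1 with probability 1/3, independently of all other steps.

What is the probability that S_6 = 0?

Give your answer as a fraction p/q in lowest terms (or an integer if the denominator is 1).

Answer: 160/729

Derivation:
To be at 0 after 6 steps: need exactly 3 steps of +1 and 3 of -1.
Number of such sequences: C(6,3) = 20
Each has probability (2/3)^3 · (1/3)^3 = 8/729
P = 20 · 8/729 = 160/729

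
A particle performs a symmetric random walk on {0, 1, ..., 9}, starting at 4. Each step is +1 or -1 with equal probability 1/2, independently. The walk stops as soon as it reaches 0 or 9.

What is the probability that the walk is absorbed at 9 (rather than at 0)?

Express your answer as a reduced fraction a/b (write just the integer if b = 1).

Answer: 4/9

Derivation:
Symmetric walk (p = 1/2): the harmonic-function argument gives P(hit 9 before 0 | start at 4) = a/N.
P = 4/9 = 4/9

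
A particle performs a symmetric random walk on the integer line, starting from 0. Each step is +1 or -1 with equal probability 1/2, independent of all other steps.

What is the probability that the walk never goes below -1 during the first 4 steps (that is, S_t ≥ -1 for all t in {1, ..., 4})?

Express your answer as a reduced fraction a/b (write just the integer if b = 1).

Let f(t,s) = #length-t paths at position s with S_1..S_t all ≥ -1.
f(t,s) = f(t-1,s-1) + f(t-1,s+1) for s ≥ -1; f(t,s) = 0 for s < -1.
t=0: f(0,0)=1
t=1: f(1,-1)=1 f(1,1)=1
t=2: f(2,0)=2 f(2,2)=1
t=3: f(3,-1)=2 f(3,1)=3 f(3,3)=1
t=4: f(4,0)=5 f(4,2)=4 f(4,4)=1
Σ_s f(4,s) = 10
P = 10/16 = 5/8

Answer: 5/8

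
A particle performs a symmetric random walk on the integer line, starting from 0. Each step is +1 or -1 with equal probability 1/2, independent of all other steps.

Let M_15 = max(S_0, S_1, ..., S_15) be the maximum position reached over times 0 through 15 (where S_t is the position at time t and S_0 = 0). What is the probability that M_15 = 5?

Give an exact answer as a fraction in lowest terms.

Let M_15 = max(S_0,...,S_15). Use the reflection principle: for j ≥ 1, #{paths with M_15 ≥ j} = #{S_15 ≥ j} + #{S_15 ≥ j+1}.
By reflection, #{M_15 ≥ 5} = #{S_15 ≥ 5} + #{S_15 ≥ 6} = 4944 + 1941 = 6885.
#{M_15 ≥ 6} = #{S_15 ≥ 6} + #{S_15 ≥ 7} = 1941 + 1941 = 3882.
#{M_15 = 5} = 6885 - 3882 = 3003.
P(M_15 = 5) = 3003/32768 = 3003/32768

Answer: 3003/32768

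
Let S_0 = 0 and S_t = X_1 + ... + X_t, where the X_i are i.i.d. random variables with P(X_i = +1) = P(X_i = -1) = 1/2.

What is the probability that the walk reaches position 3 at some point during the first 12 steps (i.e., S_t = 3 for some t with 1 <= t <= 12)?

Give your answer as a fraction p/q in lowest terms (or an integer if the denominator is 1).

Answer: 397/1024

Derivation:
Count via complement. Let g(t,s) = #length-t paths at position s with S_1..S_t all ≠ 3.
g(t,s) = g(t-1,s-1) + g(t-1,s+1) for s ≠ 3; g(t,3) = 0.
t=0: g(0,0)=1
t=1: g(1,-1)=1 g(1,1)=1
t=2: g(2,-2)=1 g(2,0)=2 g(2,2)=1
t=3: g(3,-3)=1 g(3,-1)=3 g(3,1)=3
t=4: g(4,-4)=1 g(4,-2)=4 g(4,0)=6 g(4,2)=3
t=5: g(5,-5)=1 g(5,-3)=5 g(5,-1)=10 g(5,1)=9
t=6: g(6,-6)=1 g(6,-4)=6 g(6,-2)=15 g(6,0)=19 g(6,2)=9
t=7: g(7,-7)=1 g(7,-5)=7 g(7,-3)=21 g(7,-1)=34 g(7,1)=28
t=8: g(8,-8)=1 g(8,-6)=8 g(8,-4)=28 g(8,-2)=55 g(8,0)=62 g(8,2)=28
t=9: g(9,-9)=1 g(9,-7)=9 g(9,-5)=36 g(9,-3)=83 g(9,-1)=117 g(9,1)=90
t=10: g(10,-10)=1 g(10,-8)=10 g(10,-6)=45 g(10,-4)=119 g(10,-2)=200 g(10,0)=207 g(10,2)=90
t=11: g(11,-11)=1 g(11,-9)=11 g(11,-7)=55 g(11,-5)=164 g(11,-3)=319 g(11,-1)=407 g(11,1)=297
t=12: g(12,-12)=1 g(12,-10)=12 g(12,-8)=66 g(12,-6)=219 g(12,-4)=483 g(12,-2)=726 g(12,0)=704 g(12,2)=297
Paths never hitting 3: Σ_s g(12,s) = 2508
Paths hitting 3: 2^12 - 2508 = 1588
P = 1588/4096 = 397/1024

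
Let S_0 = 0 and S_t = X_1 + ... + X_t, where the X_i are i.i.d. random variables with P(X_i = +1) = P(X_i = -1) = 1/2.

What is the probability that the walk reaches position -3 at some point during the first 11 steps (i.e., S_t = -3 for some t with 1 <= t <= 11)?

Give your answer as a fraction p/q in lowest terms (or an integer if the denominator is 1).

Answer: 397/1024

Derivation:
Count via complement. Let g(t,s) = #length-t paths at position s with S_1..S_t all ≠ -3.
g(t,s) = g(t-1,s-1) + g(t-1,s+1) for s ≠ -3; g(t,-3) = 0.
t=0: g(0,0)=1
t=1: g(1,-1)=1 g(1,1)=1
t=2: g(2,-2)=1 g(2,0)=2 g(2,2)=1
t=3: g(3,-1)=3 g(3,1)=3 g(3,3)=1
t=4: g(4,-2)=3 g(4,0)=6 g(4,2)=4 g(4,4)=1
t=5: g(5,-1)=9 g(5,1)=10 g(5,3)=5 g(5,5)=1
t=6: g(6,-2)=9 g(6,0)=19 g(6,2)=15 g(6,4)=6 g(6,6)=1
t=7: g(7,-1)=28 g(7,1)=34 g(7,3)=21 g(7,5)=7 g(7,7)=1
t=8: g(8,-2)=28 g(8,0)=62 g(8,2)=55 g(8,4)=28 g(8,6)=8 g(8,8)=1
t=9: g(9,-1)=90 g(9,1)=117 g(9,3)=83 g(9,5)=36 g(9,7)=9 g(9,9)=1
t=10: g(10,-2)=90 g(10,0)=207 g(10,2)=200 g(10,4)=119 g(10,6)=45 g(10,8)=10 g(10,10)=1
t=11: g(11,-1)=297 g(11,1)=407 g(11,3)=319 g(11,5)=164 g(11,7)=55 g(11,9)=11 g(11,11)=1
Paths never hitting -3: Σ_s g(11,s) = 1254
Paths hitting -3: 2^11 - 1254 = 794
P = 794/2048 = 397/1024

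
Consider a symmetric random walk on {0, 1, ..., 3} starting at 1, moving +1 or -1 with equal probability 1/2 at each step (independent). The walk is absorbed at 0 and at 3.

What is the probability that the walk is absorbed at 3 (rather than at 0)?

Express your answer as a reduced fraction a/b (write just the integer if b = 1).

Answer: 1/3

Derivation:
Symmetric walk (p = 1/2): the harmonic-function argument gives P(hit 3 before 0 | start at 1) = a/N.
P = 1/3 = 1/3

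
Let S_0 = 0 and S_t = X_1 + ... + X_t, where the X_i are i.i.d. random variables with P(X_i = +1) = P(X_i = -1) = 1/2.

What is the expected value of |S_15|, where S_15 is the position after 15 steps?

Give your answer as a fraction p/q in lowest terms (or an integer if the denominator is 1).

S_15 takes values m ≡ 1 (mod 2) with |m| ≤ 15; P(S_15=m) = C(15,(15+m)/2)/2^15.
Total paths: 2^15 = 32768
Distribution: P(S=-15)=1/32768, P(S=-13)=15/32768, P(S=-11)=105/32768, P(S=-9)=455/32768, P(S=-7)=1365/32768, P(S=-5)=3003/32768, P(S=-3)=5005/32768, P(S=-1)=6435/32768, P(S=1)=6435/32768, P(S=3)=5005/32768, P(S=5)=3003/32768, P(S=7)=1365/32768, P(S=9)=455/32768, P(S=11)=105/32768, P(S=13)=15/32768, P(S=15)=1/32768
E[|S_15|] = Σ_m |m|·P(S_15=m) = 102960/32768 = 6435/2048

Answer: 6435/2048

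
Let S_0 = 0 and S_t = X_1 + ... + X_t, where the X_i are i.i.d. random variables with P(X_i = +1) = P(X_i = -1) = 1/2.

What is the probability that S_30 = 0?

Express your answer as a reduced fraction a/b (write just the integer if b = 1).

Answer: 9694845/67108864

Derivation:
To return to 0 after 30 steps: need exactly 15 steps of +1 and 15 of -1.
Favorable paths: C(30,15) = 155117520
Total paths: 2^30 = 1073741824
P = 155117520/1073741824 = 9694845/67108864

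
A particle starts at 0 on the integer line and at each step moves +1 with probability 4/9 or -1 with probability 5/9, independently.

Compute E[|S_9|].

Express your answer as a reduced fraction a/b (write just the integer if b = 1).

Answer: 12348281/4782969

Derivation:
S_9 takes values m ≡ 1 (mod 2) with |m| ≤ 9; P(S_9=m) = C(9,(9+m)/2) · (4/9)^((9+m)/2) · (5/9)^((9-m)/2).
Distribution: P(S=-9)=1953125/387420489, P(S=-7)=1562500/43046721, P(S=-5)=5000000/43046721, P(S=-3)=28000000/129140163, P(S=-1)=11200000/43046721, P(S=1)=8960000/43046721, P(S=3)=14336000/129140163, P(S=5)=1638400/43046721, P(S=7)=327680/43046721, P(S=9)=262144/387420489
E[|S_9|] = Σ_m |m|·P(S_9=m) = 12348281/4782969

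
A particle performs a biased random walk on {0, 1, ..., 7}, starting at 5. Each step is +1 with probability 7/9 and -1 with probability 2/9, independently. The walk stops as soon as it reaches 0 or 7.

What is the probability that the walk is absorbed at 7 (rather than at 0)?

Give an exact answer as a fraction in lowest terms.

Answer: 164395/164683

Derivation:
Biased walk: p = 7/9, q = 2/9, r = q/p = 2/7
Gambler's ruin: P(hit 7 before 0 | start at 5) = (1 - r^a)/(1 - r^N)
r^5 = 32/16807; r^7 = 128/823543
P = (1 - 32/16807) / (1 - 128/823543) = 16775/16807 / 823415/823543 = 164395/164683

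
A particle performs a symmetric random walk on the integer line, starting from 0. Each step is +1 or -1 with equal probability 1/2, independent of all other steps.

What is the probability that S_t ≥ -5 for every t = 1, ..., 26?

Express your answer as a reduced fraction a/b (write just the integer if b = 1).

Let f(t,s) = #length-t paths at position s with S_1..S_t all ≥ -5.
f(t,s) = f(t-1,s-1) + f(t-1,s+1) for s ≥ -5; f(t,s) = 0 for s < -5.
t=0: f(0,0)=1
t=1: f(1,-1)=1 f(1,1)=1
t=2: f(2,-2)=1 f(2,0)=2 f(2,2)=1
t=3: f(3,-3)=1 f(3,-1)=3 f(3,1)=3 f(3,3)=1
t=4: f(4,-4)=1 f(4,-2)=4 f(4,0)=6 f(4,2)=4 f(4,4)=1
t=5: f(5,-5)=1 f(5,-3)=5 f(5,-1)=10 f(5,1)=10 f(5,3)=5 f(5,5)=1
t=6: f(6,-4)=6 f(6,-2)=15 f(6,0)=20 f(6,2)=15 f(6,4)=6 f(6,6)=1
t=7: f(7,-5)=6 f(7,-3)=21 f(7,-1)=35 f(7,1)=35 f(7,3)=21 f(7,5)=7 f(7,7)=1
t=8: f(8,-4)=27 f(8,-2)=56 f(8,0)=70 f(8,2)=56 f(8,4)=28 f(8,6)=8 f(8,8)=1
t=9: f(9,-5)=27 f(9,-3)=83 f(9,-1)=126 f(9,1)=126 f(9,3)=84 f(9,5)=36 f(9,7)=9 f(9,9)=1
t=10: f(10,-4)=110 f(10,-2)=209 f(10,0)=252 f(10,2)=210 f(10,4)=120 f(10,6)=45 f(10,8)=10 f(10,10)=1
t=11: f(11,-5)=110 f(11,-3)=319 f(11,-1)=461 f(11,1)=462 f(11,3)=330 f(11,5)=165 f(11,7)=55 f(11,9)=11 f(11,11)=1
t=12: f(12,-4)=429 f(12,-2)=780 f(12,0)=923 f(12,2)=792 f(12,4)=495 f(12,6)=220 f(12,8)=66 f(12,10)=12 f(12,12)=1
t=13: f(13,-5)=429 f(13,-3)=1209 f(13,-1)=1703 f(13,1)=1715 f(13,3)=1287 f(13,5)=715 f(13,7)=286 f(13,9)=78 f(13,11)=13 f(13,13)=1
t=14: f(14,-4)=1638 f(14,-2)=2912 f(14,0)=3418 f(14,2)=3002 f(14,4)=2002 f(14,6)=1001 f(14,8)=364 f(14,10)=91 f(14,12)=14 f(14,14)=1
t=15: f(15,-5)=1638 f(15,-3)=4550 f(15,-1)=6330 f(15,1)=6420 f(15,3)=5004 f(15,5)=3003 f(15,7)=1365 f(15,9)=455 f(15,11)=105 f(15,13)=15 f(15,15)=1
t=16: f(16,-4)=6188 f(16,-2)=10880 f(16,0)=12750 f(16,2)=11424 f(16,4)=8007 f(16,6)=4368 f(16,8)=1820 f(16,10)=560 f(16,12)=120 f(16,14)=16 f(16,16)=1
t=17: f(17,-5)=6188 f(17,-3)=17068 f(17,-1)=23630 f(17,1)=24174 f(17,3)=19431 f(17,5)=12375 f(17,7)=6188 f(17,9)=2380 f(17,11)=680 f(17,13)=136 f(17,15)=17 f(17,17)=1
t=18: f(18,-4)=23256 f(18,-2)=40698 f(18,0)=47804 f(18,2)=43605 f(18,4)=31806 f(18,6)=18563 f(18,8)=8568 f(18,10)=3060 f(18,12)=816 f(18,14)=153 f(18,16)=18 f(18,18)=1
t=19: f(19,-5)=23256 f(19,-3)=63954 f(19,-1)=88502 f(19,1)=91409 f(19,3)=75411 f(19,5)=50369 f(19,7)=27131 f(19,9)=11628 f(19,11)=3876 f(19,13)=969 f(19,15)=171 f(19,17)=19 f(19,19)=1
t=20: f(20,-4)=87210 f(20,-2)=152456 f(20,0)=179911 f(20,2)=166820 f(20,4)=125780 f(20,6)=77500 f(20,8)=38759 f(20,10)=15504 f(20,12)=4845 f(20,14)=1140 f(20,16)=190 f(20,18)=20 f(20,20)=1
t=21: f(21,-5)=87210 f(21,-3)=239666 f(21,-1)=332367 f(21,1)=346731 f(21,3)=292600 f(21,5)=203280 f(21,7)=116259 f(21,9)=54263 f(21,11)=20349 f(21,13)=5985 f(21,15)=1330 f(21,17)=210 f(21,19)=21 f(21,21)=1
t=22: f(22,-4)=326876 f(22,-2)=572033 f(22,0)=679098 f(22,2)=639331 f(22,4)=495880 f(22,6)=319539 f(22,8)=170522 f(22,10)=74612 f(22,12)=26334 f(22,14)=7315 f(22,16)=1540 f(22,18)=231 f(22,20)=22 f(22,22)=1
t=23: f(23,-5)=326876 f(23,-3)=898909 f(23,-1)=1251131 f(23,1)=1318429 f(23,3)=1135211 f(23,5)=815419 f(23,7)=490061 f(23,9)=245134 f(23,11)=100946 f(23,13)=33649 f(23,15)=8855 f(23,17)=1771 f(23,19)=253 f(23,21)=23 f(23,23)=1
t=24: f(24,-4)=1225785 f(24,-2)=2150040 f(24,0)=2569560 f(24,2)=2453640 f(24,4)=1950630 f(24,6)=1305480 f(24,8)=735195 f(24,10)=346080 f(24,12)=134595 f(24,14)=42504 f(24,16)=10626 f(24,18)=2024 f(24,20)=276 f(24,22)=24 f(24,24)=1
t=25: f(25,-5)=1225785 f(25,-3)=3375825 f(25,-1)=4719600 f(25,1)=5023200 f(25,3)=4404270 f(25,5)=3256110 f(25,7)=2040675 f(25,9)=1081275 f(25,11)=480675 f(25,13)=177099 f(25,15)=53130 f(25,17)=12650 f(25,19)=2300 f(25,21)=300 f(25,23)=25 f(25,25)=1
t=26: f(26,-4)=4601610 f(26,-2)=8095425 f(26,0)=9742800 f(26,2)=9427470 f(26,4)=7660380 f(26,6)=5296785 f(26,8)=3121950 f(26,10)=1561950 f(26,12)=657774 f(26,14)=230229 f(26,16)=65780 f(26,18)=14950 f(26,20)=2600 f(26,22)=325 f(26,24)=26 f(26,26)=1
Σ_s f(26,s) = 50480055
P = 50480055/67108864 = 50480055/67108864

Answer: 50480055/67108864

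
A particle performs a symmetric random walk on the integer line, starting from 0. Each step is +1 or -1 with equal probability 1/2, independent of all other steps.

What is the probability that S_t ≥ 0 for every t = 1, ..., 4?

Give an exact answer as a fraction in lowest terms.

Let f(t,s) = #length-t paths at position s with S_1..S_t all ≥ 0.
f(t,s) = f(t-1,s-1) + f(t-1,s+1) for s ≥ 0; f(t,s) = 0 for s < 0.
t=0: f(0,0)=1
t=1: f(1,1)=1
t=2: f(2,0)=1 f(2,2)=1
t=3: f(3,1)=2 f(3,3)=1
t=4: f(4,0)=2 f(4,2)=3 f(4,4)=1
Σ_s f(4,s) = 6
P = 6/16 = 3/8

Answer: 3/8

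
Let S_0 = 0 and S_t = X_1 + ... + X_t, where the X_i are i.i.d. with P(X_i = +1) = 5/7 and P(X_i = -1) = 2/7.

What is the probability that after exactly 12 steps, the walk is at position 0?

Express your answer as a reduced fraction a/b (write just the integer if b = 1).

To be at 0 after 12 steps: need exactly 6 steps of +1 and 6 of -1.
Number of such sequences: C(12,6) = 924
Each has probability (5/7)^6 · (2/7)^6 = 1000000/13841287201
P = 924 · 1000000/13841287201 = 132000000/1977326743

Answer: 132000000/1977326743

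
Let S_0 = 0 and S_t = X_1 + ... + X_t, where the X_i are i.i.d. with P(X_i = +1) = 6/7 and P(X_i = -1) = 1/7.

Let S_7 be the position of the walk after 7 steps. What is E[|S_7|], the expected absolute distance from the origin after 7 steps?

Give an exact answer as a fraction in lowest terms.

S_7 takes values m ≡ 1 (mod 2) with |m| ≤ 7; P(S_7=m) = C(7,(7+m)/2) · (6/7)^((7+m)/2) · (1/7)^((7-m)/2).
Distribution: P(S=-7)=1/823543, P(S=-5)=6/117649, P(S=-3)=108/117649, P(S=-1)=1080/117649, P(S=1)=6480/117649, P(S=3)=23328/117649, P(S=5)=46656/117649, P(S=7)=279936/823543
E[|S_7|] = Σ_m |m|·P(S_7=m) = 84445/16807

Answer: 84445/16807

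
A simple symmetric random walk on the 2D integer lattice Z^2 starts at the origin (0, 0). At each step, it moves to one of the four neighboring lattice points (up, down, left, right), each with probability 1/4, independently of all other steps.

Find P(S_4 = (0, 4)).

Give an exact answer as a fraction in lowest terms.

Let h be the number of horizontal steps (so 4-h are vertical). To end at (0,4) need (h+0)/2 right-steps and ((4-h)+4)/2 up-steps.
Sum over h with 0 ≤ h ≤ 0, h ≡ 0 (mod 2), 4-h ≡ 0 (mod 2):
h=0: C(4,0)·C(0,0)·C(4,4) = 1·1·1 = 1
Total favorable: 1
Total paths: 4^4 = 256
P = 1/256 = 1/256

Answer: 1/256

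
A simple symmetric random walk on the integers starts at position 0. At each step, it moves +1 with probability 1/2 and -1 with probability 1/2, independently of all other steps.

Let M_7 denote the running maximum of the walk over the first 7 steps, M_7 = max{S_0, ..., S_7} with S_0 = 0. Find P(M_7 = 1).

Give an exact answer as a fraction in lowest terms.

Answer: 35/128

Derivation:
Let M_7 = max(S_0,...,S_7). Use the reflection principle: for j ≥ 1, #{paths with M_7 ≥ j} = #{S_7 ≥ j} + #{S_7 ≥ j+1}.
By reflection, #{M_7 ≥ 1} = #{S_7 ≥ 1} + #{S_7 ≥ 2} = 64 + 29 = 93.
#{M_7 ≥ 2} = #{S_7 ≥ 2} + #{S_7 ≥ 3} = 29 + 29 = 58.
#{M_7 = 1} = 93 - 58 = 35.
P(M_7 = 1) = 35/128 = 35/128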